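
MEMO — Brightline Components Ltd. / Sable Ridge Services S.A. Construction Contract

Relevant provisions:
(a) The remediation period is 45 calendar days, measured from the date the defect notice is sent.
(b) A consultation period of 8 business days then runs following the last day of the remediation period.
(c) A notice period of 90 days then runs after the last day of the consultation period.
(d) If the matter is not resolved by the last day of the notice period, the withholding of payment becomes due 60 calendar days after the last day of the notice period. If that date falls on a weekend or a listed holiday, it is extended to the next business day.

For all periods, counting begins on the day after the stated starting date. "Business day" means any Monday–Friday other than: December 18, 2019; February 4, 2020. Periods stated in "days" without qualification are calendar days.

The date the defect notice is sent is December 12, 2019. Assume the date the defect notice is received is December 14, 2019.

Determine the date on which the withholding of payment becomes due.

The last day of the remediation period: 45 calendar days after December 12, 2019 is January 26, 2020.
The last day of the consultation period: counting 8 business days from Sunday, January 26, 2020 (Jan 27, Jan 28, Jan 29, Jan 30, Jan 31, Feb 3, Feb 5, Feb 6, skipping weekends and the listed holiday on Feb 4) reaches Thursday, February 6, 2020.
The last day of the notice period: February 6, 2020 + 90 days = May 6, 2020.
Adding 60 calendar days to May 6, 2020 gives July 5, 2020, which is the date on which the withholding of payment becomes due. That falls on a Sunday, so it rolls to the next business day, Monday, July 6, 2020.

July 6, 2020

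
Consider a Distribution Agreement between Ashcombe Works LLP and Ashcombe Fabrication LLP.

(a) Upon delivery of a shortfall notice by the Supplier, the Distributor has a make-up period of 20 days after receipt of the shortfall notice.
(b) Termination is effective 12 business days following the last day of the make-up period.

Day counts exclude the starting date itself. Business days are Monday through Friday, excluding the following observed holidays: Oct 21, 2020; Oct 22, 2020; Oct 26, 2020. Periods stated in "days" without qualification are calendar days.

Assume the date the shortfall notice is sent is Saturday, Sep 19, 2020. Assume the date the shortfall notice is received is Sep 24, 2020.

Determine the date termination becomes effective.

The last day of the make-up period: Sep 24, 2020 + 20 days = Oct 14, 2020.
The date termination becomes effective: 12 business days after Wednesday, Oct 14, 2020, skipping weekends and the listed holidays on Oct 21, Oct 22, Oct 26 — Oct 15, Oct 16, Oct 19, Oct 20, …, Nov 2, Nov 3, Nov 4 — lands on Wednesday, Nov 4, 2020.

Nov 4, 2020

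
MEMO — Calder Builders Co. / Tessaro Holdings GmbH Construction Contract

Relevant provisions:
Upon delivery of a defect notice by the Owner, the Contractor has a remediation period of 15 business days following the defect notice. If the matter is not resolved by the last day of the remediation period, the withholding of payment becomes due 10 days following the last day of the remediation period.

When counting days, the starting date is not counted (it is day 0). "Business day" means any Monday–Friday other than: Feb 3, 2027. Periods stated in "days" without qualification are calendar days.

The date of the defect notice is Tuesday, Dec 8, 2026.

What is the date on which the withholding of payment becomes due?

The last day of the remediation period: counting 15 business days from Tuesday, Dec 8, 2026 (Dec 9, Dec 10, Dec 11, Dec 14, …, Dec 25, Dec 28, Dec 29, skipping weekends) reaches Tuesday, Dec 29, 2026.
The date on which the withholding of payment becomes due: 10 calendar days after Dec 29, 2026 is Jan 8, 2027.

Jan 8, 2027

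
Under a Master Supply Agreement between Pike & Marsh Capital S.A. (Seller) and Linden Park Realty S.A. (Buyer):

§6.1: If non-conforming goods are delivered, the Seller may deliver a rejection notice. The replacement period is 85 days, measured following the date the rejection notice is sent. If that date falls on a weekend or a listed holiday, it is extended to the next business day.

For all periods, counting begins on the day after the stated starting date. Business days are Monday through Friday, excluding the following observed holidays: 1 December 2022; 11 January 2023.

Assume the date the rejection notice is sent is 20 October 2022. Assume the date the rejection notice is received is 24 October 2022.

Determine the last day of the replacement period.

13 January 2023

Adding 85 calendar days to 20 October 2022 gives 13 January 2023, which is the last day of the replacement period. 13 January 2023 is a Friday and is not a listed holiday, so no roll-forward applies.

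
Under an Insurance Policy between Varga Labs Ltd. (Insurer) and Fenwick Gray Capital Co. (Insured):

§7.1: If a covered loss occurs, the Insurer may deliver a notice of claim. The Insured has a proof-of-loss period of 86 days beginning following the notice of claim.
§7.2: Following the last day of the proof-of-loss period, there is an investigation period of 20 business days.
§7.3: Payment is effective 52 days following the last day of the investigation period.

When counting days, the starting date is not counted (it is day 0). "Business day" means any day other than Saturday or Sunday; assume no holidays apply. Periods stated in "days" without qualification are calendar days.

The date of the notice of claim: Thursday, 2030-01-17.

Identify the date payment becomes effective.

2030-07-01

Adding 86 calendar days to 2030-01-17 gives 2030-04-13, which is the last day of the proof-of-loss period.
The last day of the investigation period: 20 business days after Saturday, 2030-04-13, skipping weekends — Apr 15, Apr 16, Apr 17, Apr 18, …, May 8, May 9, May 10 — lands on Friday, 2030-05-10.
The date payment becomes effective: 2030-05-10 + 52 days = 2030-07-01.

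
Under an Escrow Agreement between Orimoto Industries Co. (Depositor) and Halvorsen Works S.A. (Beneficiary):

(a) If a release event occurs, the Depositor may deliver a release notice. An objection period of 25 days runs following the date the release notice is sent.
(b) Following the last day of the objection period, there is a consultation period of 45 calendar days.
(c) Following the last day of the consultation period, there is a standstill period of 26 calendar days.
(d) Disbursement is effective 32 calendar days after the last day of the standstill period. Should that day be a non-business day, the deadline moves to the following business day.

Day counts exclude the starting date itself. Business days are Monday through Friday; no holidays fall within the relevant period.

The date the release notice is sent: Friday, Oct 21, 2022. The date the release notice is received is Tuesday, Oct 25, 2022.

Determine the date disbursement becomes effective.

The last day of the objection period: Oct 21, 2022 + 25 days = Nov 15, 2022.
The last day of the consultation period: 45 calendar days after Nov 15, 2022 is Dec 30, 2022.
The last day of the standstill period: Dec 30, 2022 + 26 days = Jan 25, 2023.
The date disbursement becomes effective: Jan 25, 2023 + 32 days = Feb 26, 2023. That falls on a Sunday, so it rolls to the next business day, Monday, Feb 27, 2023.

Feb 27, 2023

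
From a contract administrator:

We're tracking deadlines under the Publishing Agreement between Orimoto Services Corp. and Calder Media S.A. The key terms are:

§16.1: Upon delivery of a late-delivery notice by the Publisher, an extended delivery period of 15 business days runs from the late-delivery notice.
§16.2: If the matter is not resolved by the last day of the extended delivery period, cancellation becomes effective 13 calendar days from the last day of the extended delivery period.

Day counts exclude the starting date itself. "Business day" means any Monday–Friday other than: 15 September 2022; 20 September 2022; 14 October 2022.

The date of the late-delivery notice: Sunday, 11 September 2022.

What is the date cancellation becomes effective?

17 October 2022

The last day of the extended delivery period: 15 business days after Sunday, 11 September 2022, skipping weekends and the listed holidays on Sep 15, Sep 20 — Sep 12, Sep 13, Sep 14, Sep 16, …, Sep 30, Oct 3, Oct 4 — lands on Tuesday, 4 October 2022.
The date cancellation becomes effective: 13 calendar days after 4 October 2022 is 17 October 2022.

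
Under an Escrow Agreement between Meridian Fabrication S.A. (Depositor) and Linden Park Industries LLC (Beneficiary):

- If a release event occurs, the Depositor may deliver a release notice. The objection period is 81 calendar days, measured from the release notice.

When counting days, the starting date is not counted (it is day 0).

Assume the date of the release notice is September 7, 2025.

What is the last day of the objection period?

The last day of the objection period: September 7, 2025 + 81 days = November 27, 2025.

November 27, 2025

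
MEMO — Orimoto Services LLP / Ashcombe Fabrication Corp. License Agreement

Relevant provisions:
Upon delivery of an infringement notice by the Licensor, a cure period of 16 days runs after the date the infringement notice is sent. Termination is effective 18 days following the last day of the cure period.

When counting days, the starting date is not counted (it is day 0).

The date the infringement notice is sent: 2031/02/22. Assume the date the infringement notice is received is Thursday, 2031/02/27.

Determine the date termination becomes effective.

2031/03/28

The last day of the cure period: 2031/02/22 + 16 days = 2031/03/10.
Adding 18 calendar days to 2031/03/10 gives 2031/03/28, which is the date termination becomes effective.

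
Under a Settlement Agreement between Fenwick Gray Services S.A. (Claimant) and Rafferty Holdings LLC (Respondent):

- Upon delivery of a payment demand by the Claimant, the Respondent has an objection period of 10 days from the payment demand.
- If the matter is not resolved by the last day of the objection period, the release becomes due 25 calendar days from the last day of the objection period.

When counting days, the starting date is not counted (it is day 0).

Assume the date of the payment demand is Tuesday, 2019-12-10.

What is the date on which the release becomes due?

Adding 10 calendar days to 2019-12-10 gives 2019-12-20, which is the last day of the objection period.
The date on which the release becomes due: 2019-12-20 + 25 days = 2020-01-14.

2020-01-14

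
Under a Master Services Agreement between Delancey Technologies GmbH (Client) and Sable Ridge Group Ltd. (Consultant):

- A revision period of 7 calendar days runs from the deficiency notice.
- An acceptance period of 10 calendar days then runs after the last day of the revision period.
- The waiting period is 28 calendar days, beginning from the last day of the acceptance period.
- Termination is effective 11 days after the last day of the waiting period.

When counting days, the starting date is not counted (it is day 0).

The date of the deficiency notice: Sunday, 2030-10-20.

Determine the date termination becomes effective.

2030-12-15

The last day of the revision period: 7 calendar days after 2030-10-20 is 2030-10-27.
Adding 10 calendar days to 2030-10-27 gives 2030-11-06, which is the last day of the acceptance period.
The last day of the waiting period: 2030-11-06 + 28 days = 2030-12-04.
The date termination becomes effective: 2030-12-04 + 11 days = 2030-12-15.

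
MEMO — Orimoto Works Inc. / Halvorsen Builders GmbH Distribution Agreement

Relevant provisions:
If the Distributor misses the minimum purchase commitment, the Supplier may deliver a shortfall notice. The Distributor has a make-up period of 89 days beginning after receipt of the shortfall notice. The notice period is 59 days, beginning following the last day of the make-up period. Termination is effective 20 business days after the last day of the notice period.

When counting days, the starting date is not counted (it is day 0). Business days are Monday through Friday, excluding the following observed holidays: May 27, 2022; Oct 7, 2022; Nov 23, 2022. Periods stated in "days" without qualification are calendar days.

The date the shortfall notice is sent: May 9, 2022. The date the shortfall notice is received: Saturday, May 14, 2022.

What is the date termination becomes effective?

Nov 4, 2022

Adding 89 calendar days to May 14, 2022 gives Aug 11, 2022, which is the last day of the make-up period.
Adding 59 calendar days to Aug 11, 2022 gives Oct 9, 2022, which is the last day of the notice period.
From Sunday, Oct 9, 2022, 20 business days (Oct 10, Oct 11, Oct 12, Oct 13, …, Nov 2, Nov 3, Nov 4, skipping weekends) brings us to Friday, Nov 4, 2022, which is the date termination becomes effective.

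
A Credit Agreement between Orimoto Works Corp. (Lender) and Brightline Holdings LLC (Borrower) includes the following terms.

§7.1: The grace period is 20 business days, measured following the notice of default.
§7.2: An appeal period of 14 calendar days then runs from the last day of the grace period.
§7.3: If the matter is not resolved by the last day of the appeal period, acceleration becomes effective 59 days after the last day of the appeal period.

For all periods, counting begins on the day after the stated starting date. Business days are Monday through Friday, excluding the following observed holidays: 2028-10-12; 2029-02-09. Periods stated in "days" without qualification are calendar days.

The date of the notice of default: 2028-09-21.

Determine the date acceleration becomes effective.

2029-01-01

From Thursday, 2028-09-21, 20 business days (Sep 22, Sep 25, Sep 26, Sep 27, …, Oct 18, Oct 19, Oct 20, skipping weekends and the listed holiday on Oct 12) brings us to Friday, 2028-10-20, which is the last day of the grace period.
The last day of the appeal period: 2028-10-20 + 14 days = 2028-11-03.
The date acceleration becomes effective: 59 calendar days after 2028-11-03 is 2029-01-01.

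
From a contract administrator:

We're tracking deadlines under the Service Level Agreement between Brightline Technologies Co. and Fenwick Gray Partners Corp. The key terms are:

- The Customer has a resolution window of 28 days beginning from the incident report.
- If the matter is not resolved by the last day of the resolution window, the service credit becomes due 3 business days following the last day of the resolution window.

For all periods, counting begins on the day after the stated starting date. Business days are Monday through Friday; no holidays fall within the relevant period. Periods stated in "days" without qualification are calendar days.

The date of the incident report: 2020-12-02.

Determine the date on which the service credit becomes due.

2021-01-04

The last day of the resolution window: 28 calendar days after 2020-12-02 is 2020-12-30.
From Wednesday, 2020-12-30, 3 business days (Dec 31, Jan 1, Jan 4, skipping weekends) brings us to Monday, 2021-01-04, which is the date on which the service credit becomes due.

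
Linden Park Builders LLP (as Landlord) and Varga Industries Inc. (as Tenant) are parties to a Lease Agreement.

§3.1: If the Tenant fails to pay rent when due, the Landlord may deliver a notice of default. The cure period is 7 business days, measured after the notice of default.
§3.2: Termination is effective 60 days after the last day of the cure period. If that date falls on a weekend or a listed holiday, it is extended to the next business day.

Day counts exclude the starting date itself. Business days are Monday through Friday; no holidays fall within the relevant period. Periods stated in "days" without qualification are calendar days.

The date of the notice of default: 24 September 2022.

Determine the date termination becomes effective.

The last day of the cure period: 7 business days after Saturday, 24 September 2022, skipping weekends — Sep 26, Sep 27, Sep 28, Sep 29, Sep 30, Oct 3, Oct 4 — lands on Tuesday, 4 October 2022.
Adding 60 calendar days to 4 October 2022 gives 3 December 2022, which is the date termination becomes effective. That falls on a Saturday, so it rolls to the next business day, Monday, 5 December 2022.

5 December 2022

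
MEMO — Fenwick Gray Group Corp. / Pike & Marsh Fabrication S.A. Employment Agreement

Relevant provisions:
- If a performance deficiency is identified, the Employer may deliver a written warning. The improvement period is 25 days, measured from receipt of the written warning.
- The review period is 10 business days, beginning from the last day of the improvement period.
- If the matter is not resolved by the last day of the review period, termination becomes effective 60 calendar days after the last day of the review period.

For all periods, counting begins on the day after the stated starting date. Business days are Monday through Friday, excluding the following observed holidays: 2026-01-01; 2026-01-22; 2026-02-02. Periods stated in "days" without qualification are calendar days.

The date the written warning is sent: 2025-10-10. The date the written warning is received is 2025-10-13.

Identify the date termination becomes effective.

2026-01-20

The last day of the improvement period: 25 calendar days after 2025-10-13 is 2025-11-07.
The last day of the review period: 10 business days after Friday, 2025-11-07, skipping weekends — Nov 10, Nov 11, Nov 12, Nov 13, Nov 14, Nov 17, Nov 18, Nov 19, Nov 20, Nov 21 — lands on Friday, 2025-11-21.
The date termination becomes effective: 2025-11-21 + 60 days = 2026-01-20.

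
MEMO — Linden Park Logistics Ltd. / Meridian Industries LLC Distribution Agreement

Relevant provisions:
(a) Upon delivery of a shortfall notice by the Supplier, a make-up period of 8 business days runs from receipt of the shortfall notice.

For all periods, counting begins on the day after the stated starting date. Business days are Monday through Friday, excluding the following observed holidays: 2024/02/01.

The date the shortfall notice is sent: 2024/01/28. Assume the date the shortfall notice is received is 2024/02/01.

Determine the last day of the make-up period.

2024/02/13

The last day of the make-up period: 8 business days after Thursday, 2024/02/01, skipping weekends — Feb 2, Feb 5, Feb 6, Feb 7, Feb 8, Feb 9, Feb 12, Feb 13 — lands on Tuesday, 2024/02/13.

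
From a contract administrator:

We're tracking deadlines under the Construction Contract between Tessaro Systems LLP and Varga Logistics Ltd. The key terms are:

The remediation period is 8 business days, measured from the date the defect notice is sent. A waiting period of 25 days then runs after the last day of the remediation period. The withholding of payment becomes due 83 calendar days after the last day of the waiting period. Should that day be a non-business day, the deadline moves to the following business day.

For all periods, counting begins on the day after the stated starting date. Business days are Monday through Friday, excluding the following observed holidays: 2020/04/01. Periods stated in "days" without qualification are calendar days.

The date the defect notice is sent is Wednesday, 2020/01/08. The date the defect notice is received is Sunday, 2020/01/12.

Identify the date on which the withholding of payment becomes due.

2020/05/07

The last day of the remediation period: 8 business days after Wednesday, 2020/01/08, skipping weekends — Jan 9, Jan 10, Jan 13, Jan 14, Jan 15, Jan 16, Jan 17, Jan 20 — lands on Monday, 2020/01/20.
The last day of the waiting period: 2020/01/20 + 25 days = 2020/02/14.
The date on which the withholding of payment becomes due: 83 calendar days after 2020/02/14 is 2020/05/07. 2020/05/07 is a Thursday and is not a listed holiday, so no roll-forward applies.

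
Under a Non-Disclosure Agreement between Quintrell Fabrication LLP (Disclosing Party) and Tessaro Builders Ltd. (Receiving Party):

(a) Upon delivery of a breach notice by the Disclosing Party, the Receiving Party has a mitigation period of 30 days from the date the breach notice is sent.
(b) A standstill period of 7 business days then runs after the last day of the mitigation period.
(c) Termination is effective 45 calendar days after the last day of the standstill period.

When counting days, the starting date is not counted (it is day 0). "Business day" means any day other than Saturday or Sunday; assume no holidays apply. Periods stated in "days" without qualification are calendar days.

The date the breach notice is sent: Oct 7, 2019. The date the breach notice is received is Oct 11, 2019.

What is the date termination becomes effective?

Dec 30, 2019

The last day of the mitigation period: 30 calendar days after Oct 7, 2019 is Nov 6, 2019.
The last day of the standstill period: 7 business days after Wednesday, Nov 6, 2019, skipping weekends — Nov 7, Nov 8, Nov 11, Nov 12, Nov 13, Nov 14, Nov 15 — lands on Friday, Nov 15, 2019.
The date termination becomes effective: Nov 15, 2019 + 45 days = Dec 30, 2019.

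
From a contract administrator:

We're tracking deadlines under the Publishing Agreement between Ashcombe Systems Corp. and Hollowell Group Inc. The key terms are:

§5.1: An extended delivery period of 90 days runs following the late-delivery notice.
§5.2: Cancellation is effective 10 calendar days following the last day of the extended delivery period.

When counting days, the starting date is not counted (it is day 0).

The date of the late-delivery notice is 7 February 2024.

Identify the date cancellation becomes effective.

The last day of the extended delivery period: 7 February 2024 + 90 days = 7 May 2024.
The date cancellation becomes effective: 7 May 2024 + 10 days = 17 May 2024.

17 May 2024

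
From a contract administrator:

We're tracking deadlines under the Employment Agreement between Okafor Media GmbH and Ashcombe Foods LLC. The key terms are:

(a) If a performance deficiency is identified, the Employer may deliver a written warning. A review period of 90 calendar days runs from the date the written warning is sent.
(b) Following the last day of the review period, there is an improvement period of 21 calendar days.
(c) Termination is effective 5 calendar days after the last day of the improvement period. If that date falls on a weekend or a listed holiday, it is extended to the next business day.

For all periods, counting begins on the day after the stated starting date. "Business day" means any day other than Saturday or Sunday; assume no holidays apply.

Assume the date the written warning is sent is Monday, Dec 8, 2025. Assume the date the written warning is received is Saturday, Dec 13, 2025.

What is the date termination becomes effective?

Adding 90 calendar days to Dec 8, 2025 gives Mar 8, 2026, which is the last day of the review period.
Adding 21 calendar days to Mar 8, 2026 gives Mar 29, 2026, which is the last day of the improvement period.
The date termination becomes effective: 5 calendar days after Mar 29, 2026 is Apr 3, 2026. Apr 3, 2026 is a Friday, so no roll-forward applies.

Apr 3, 2026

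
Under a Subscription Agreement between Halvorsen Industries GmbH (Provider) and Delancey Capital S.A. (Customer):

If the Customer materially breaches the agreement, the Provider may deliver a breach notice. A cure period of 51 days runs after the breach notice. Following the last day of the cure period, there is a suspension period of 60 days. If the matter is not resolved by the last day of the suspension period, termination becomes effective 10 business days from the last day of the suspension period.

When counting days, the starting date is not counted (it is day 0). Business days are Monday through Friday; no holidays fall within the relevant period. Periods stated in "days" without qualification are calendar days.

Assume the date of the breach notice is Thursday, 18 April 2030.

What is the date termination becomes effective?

Adding 51 calendar days to 18 April 2030 gives 8 June 2030, which is the last day of the cure period.
The last day of the suspension period: 8 June 2030 + 60 days = 7 August 2030.
From Wednesday, 7 August 2030, 10 business days (Aug 8, Aug 9, Aug 12, Aug 13, Aug 14, Aug 15, Aug 16, Aug 19, Aug 20, Aug 21, skipping weekends) brings us to Wednesday, 21 August 2030, which is the date termination becomes effective.

21 August 2030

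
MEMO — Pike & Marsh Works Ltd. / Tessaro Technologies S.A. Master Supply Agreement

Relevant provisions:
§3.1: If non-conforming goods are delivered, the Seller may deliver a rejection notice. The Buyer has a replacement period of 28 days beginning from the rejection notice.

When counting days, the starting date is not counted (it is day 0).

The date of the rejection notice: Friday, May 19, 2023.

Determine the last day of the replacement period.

Jun 16, 2023

Adding 28 calendar days to May 19, 2023 gives Jun 16, 2023, which is the last day of the replacement period.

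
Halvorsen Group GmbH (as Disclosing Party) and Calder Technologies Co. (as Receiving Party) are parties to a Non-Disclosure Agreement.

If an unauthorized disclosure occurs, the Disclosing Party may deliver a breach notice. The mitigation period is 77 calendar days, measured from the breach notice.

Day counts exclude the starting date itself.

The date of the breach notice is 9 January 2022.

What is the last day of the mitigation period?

27 March 2022

Adding 77 calendar days to 9 January 2022 gives 27 March 2022, which is the last day of the mitigation period.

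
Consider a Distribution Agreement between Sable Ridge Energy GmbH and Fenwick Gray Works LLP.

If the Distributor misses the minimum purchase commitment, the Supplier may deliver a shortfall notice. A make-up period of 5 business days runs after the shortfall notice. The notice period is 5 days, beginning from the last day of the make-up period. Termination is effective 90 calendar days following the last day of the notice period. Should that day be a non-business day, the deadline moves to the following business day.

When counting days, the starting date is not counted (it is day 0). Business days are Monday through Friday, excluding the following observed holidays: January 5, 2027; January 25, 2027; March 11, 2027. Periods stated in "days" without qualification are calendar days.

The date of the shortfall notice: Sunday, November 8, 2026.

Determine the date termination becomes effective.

The last day of the make-up period: 5 business days after Sunday, November 8, 2026, skipping weekends — Nov 9, Nov 10, Nov 11, Nov 12, Nov 13 — lands on Friday, November 13, 2026.
Adding 5 calendar days to November 13, 2026 gives November 18, 2026, which is the last day of the notice period.
The date termination becomes effective: 90 calendar days after November 18, 2026 is February 16, 2027. February 16, 2027 is a Tuesday and is not a listed holiday, so no roll-forward applies.

February 16, 2027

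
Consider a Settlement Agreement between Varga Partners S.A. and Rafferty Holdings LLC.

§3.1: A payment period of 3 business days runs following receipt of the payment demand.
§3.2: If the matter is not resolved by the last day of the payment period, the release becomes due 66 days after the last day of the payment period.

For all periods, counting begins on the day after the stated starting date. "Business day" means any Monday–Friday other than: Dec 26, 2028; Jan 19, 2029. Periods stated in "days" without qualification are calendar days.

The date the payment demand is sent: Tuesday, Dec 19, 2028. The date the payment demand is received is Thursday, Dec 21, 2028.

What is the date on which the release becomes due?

Mar 3, 2029

The last day of the payment period: counting 3 business days from Thursday, Dec 21, 2028 (Dec 22, Dec 25, Dec 27, skipping weekends and the listed holiday on Dec 26) reaches Wednesday, Dec 27, 2028.
The date on which the release becomes due: 66 calendar days after Dec 27, 2028 is Mar 3, 2029.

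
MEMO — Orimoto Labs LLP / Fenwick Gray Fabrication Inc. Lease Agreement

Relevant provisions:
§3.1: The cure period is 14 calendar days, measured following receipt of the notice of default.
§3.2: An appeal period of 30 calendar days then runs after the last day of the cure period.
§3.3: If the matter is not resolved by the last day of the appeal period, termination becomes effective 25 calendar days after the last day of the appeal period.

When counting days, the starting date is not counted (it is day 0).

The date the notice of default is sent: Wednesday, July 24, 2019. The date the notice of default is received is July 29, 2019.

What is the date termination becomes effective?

The last day of the cure period: July 29, 2019 + 14 days = August 12, 2019.
The last day of the appeal period: 30 calendar days after August 12, 2019 is September 11, 2019.
The date termination becomes effective: September 11, 2019 + 25 days = October 6, 2019.

October 6, 2019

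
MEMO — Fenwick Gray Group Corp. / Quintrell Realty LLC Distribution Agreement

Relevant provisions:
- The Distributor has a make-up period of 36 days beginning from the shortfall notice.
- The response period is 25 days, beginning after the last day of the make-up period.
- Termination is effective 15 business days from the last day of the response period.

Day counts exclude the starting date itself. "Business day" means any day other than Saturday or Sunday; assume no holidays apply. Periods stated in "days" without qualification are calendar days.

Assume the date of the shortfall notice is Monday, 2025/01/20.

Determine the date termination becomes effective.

Adding 36 calendar days to 2025/01/20 gives 2025/02/25, which is the last day of the make-up period.
Adding 25 calendar days to 2025/02/25 gives 2025/03/22, which is the last day of the response period.
The date termination becomes effective: 15 business days after Saturday, 2025/03/22, skipping weekends — Mar 24, Mar 25, Mar 26, Mar 27, …, Apr 9, Apr 10, Apr 11 — lands on Friday, 2025/04/11.

2025/04/11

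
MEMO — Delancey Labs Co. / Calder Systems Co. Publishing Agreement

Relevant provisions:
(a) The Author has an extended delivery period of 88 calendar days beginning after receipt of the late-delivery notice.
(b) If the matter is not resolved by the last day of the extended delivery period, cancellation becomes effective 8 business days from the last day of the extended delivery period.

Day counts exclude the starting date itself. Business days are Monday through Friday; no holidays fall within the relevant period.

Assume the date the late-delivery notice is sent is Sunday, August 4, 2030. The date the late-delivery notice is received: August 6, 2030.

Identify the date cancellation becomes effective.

November 13, 2030

Adding 88 calendar days to August 6, 2030 gives November 2, 2030, which is the last day of the extended delivery period.
The date cancellation becomes effective: 8 business days after Saturday, November 2, 2030, skipping weekends — Nov 4, Nov 5, Nov 6, Nov 7, Nov 8, Nov 11, Nov 12, Nov 13 — lands on Wednesday, November 13, 2030.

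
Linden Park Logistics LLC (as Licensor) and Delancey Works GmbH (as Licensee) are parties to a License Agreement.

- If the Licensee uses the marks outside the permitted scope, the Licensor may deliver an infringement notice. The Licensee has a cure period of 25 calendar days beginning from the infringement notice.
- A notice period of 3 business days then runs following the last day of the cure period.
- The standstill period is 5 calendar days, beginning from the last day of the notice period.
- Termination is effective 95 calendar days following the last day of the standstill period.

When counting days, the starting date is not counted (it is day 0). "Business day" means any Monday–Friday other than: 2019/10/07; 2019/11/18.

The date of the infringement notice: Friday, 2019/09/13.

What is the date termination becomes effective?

The last day of the cure period: 25 calendar days after 2019/09/13 is 2019/10/08.
The last day of the notice period: counting 3 business days from Tuesday, 2019/10/08 (Oct 9, Oct 10, Oct 11, skipping weekends) reaches Friday, 2019/10/11.
The last day of the standstill period: 5 calendar days after 2019/10/11 is 2019/10/16.
The date termination becomes effective: 95 calendar days after 2019/10/16 is 2020/01/19.

2020/01/19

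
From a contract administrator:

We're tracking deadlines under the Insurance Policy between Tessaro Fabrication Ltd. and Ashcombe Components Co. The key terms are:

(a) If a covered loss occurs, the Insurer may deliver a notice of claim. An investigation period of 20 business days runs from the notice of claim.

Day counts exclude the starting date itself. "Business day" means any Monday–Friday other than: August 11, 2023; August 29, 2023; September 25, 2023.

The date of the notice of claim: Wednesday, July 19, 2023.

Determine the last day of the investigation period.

August 17, 2023

The last day of the investigation period: 20 business days after Wednesday, July 19, 2023, skipping weekends and the listed holiday on Aug 11 — Jul 20, Jul 21, Jul 24, Jul 25, …, Aug 15, Aug 16, Aug 17 — lands on Thursday, August 17, 2023.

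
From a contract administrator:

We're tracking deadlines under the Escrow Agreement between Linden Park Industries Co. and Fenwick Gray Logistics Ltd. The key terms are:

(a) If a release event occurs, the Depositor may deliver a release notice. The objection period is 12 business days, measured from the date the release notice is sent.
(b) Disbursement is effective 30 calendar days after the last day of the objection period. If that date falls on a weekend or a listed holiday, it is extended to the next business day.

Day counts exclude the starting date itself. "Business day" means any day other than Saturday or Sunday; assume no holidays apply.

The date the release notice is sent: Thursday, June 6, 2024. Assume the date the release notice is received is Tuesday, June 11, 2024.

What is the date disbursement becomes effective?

July 24, 2024

The last day of the objection period: counting 12 business days from Thursday, June 6, 2024 (Jun 7, Jun 10, Jun 11, Jun 12, …, Jun 20, Jun 21, Jun 24, skipping weekends) reaches Monday, June 24, 2024.
The date disbursement becomes effective: June 24, 2024 + 30 days = July 24, 2024. July 24, 2024 is a Wednesday, so no roll-forward applies.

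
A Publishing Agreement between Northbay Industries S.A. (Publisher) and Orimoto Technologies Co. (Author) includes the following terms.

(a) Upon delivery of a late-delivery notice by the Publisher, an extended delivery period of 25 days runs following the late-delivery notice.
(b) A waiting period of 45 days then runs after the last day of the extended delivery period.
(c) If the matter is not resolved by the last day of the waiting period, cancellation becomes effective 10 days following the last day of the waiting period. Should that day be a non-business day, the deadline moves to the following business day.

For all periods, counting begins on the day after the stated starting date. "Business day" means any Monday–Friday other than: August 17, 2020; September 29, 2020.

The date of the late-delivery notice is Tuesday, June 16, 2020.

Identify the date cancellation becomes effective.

The last day of the extended delivery period: June 16, 2020 + 25 days = July 11, 2020.
The last day of the waiting period: 45 calendar days after July 11, 2020 is August 25, 2020.
The date cancellation becomes effective: 10 calendar days after August 25, 2020 is September 4, 2020. September 4, 2020 is a Friday and is not a listed holiday, so no roll-forward applies.

September 4, 2020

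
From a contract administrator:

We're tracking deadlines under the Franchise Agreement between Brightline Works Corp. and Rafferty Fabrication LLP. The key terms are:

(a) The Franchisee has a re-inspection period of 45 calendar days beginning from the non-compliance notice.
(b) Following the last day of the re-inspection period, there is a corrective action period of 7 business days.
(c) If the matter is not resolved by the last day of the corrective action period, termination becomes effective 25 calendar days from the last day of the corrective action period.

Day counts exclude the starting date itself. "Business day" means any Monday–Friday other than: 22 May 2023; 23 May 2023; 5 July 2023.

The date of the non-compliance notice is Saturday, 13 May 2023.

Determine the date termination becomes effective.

The last day of the re-inspection period: 45 calendar days after 13 May 2023 is 27 June 2023.
From Tuesday, 27 June 2023, 7 business days (Jun 28, Jun 29, Jun 30, Jul 3, Jul 4, Jul 6, Jul 7, skipping weekends and the listed holiday on Jul 5) brings us to Friday, 7 July 2023, which is the last day of the corrective action period.
The date termination becomes effective: 25 calendar days after 7 July 2023 is 1 August 2023.

1 August 2023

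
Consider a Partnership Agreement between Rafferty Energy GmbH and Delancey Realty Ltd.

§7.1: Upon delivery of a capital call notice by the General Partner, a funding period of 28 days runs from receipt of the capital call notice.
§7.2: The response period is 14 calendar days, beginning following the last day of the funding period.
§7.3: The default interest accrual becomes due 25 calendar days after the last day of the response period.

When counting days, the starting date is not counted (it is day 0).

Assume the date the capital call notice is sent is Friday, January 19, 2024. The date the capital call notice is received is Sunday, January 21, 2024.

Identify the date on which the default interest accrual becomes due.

March 28, 2024

The last day of the funding period: 28 calendar days after January 21, 2024 is February 18, 2024.
The last day of the response period: 14 calendar days after February 18, 2024 is March 3, 2024.
The date on which the default interest accrual becomes due: 25 calendar days after March 3, 2024 is March 28, 2024.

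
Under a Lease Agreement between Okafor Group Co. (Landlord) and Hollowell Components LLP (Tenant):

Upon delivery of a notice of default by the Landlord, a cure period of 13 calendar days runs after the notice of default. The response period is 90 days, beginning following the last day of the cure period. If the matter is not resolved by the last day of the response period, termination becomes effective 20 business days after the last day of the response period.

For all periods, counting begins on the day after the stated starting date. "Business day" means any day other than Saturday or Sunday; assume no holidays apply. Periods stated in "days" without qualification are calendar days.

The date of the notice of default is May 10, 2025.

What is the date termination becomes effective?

The last day of the cure period: 13 calendar days after May 10, 2025 is May 23, 2025.
Adding 90 calendar days to May 23, 2025 gives August 21, 2025, which is the last day of the response period.
The date termination becomes effective: 20 business days after Thursday, August 21, 2025, skipping weekends — Aug 22, Aug 25, Aug 26, Aug 27, …, Sep 16, Sep 17, Sep 18 — lands on Thursday, September 18, 2025.

September 18, 2025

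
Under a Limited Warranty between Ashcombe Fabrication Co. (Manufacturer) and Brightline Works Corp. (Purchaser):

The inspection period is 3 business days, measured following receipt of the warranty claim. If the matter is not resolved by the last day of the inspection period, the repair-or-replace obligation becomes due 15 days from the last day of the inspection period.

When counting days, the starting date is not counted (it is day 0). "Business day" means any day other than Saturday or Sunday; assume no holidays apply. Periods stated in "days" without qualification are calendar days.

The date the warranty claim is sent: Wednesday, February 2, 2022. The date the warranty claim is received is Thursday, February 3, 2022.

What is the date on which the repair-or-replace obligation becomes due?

February 23, 2022

From Thursday, February 3, 2022, 3 business days (Feb 4, Feb 7, Feb 8, skipping weekends) brings us to Tuesday, February 8, 2022, which is the last day of the inspection period.
The date on which the repair-or-replace obligation becomes due: February 8, 2022 + 15 days = February 23, 2022.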